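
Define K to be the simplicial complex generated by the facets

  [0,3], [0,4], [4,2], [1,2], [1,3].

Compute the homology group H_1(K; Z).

Fix the vertex order 0 < 1 < 2 < 3 < 4 and write every simplex with vertices in increasing order. Then dim K = 1 and the simplices of K are:

  0-simplices (5): [0], [1], [2], [3], [4]
  1-simplices (5): [0,3], [0,4], [1,2], [1,3], [2,4]

so the chain groups are C_0 ≅ Z^5, C_1 ≅ Z^5.

The boundary map ∂_1: C_1 → C_0 sends each edge [p,q] (with p < q) to q − p. For instance
  ∂[0,3] = [3] − [0].
The 5×5 boundary matrix has rank 4 and Smith normal form diag(1,1,1,1).

Now H_k = ker ∂_k / im ∂_{k+1}, so:

  H_1: rank ker ∂_1 − rank ∂_2 = (5 − 4) − 0 = 1, and there is no ∂_2, so H_1 ≅ Z.

H_1 ≅ Z.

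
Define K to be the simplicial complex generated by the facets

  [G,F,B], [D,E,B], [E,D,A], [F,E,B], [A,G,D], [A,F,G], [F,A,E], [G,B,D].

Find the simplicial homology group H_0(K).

Take the total order A < B < D < E < F < G on the vertex set. Then K (dimension 2) consists of the simplices:

  0-simplices (6): A, B, D, E, F, G
  1-simplices (12): AD, AE, AF, AG, BD, BE, BF, BG, DE, DG, EF, FG
  2-simplices (8): ADE, ADG, AEF, AFG, BDE, BDG, BEF, BFG

so the chain groups are C_0 ≅ Z^6, C_1 ≅ Z^12, C_2 ≅ Z^8.

Boundary ∂_1: C_1 → C_0 is given by ∂[p,q] = [q] − [p].
The 6×12 boundary matrix has rank 5 and Smith normal form diag(1,1,1,1,1).

Boundary ∂_2: C_2 → C_1 maps a triangle to the signed sum of its edges. For instance
  ∂ADE = DE − AE + AD,
  ∂BDG = DG − BG + BD.
The resulting 12×8 matrix has rank 7, and its Smith normal form has invariant factors (1,1,1,1,1,1,1).

Computing H_k = (kernel of ∂_k) / (image of ∂_{k+1}):

  H_0: rank C_0 − rank ∂_1 = 6 − 5 = 1, and the invariant factors of ∂_1 are all 1, so H_0 ≅ Z.

(K is a triangulation of the 2-sphere S^2.)

H_0 = Z.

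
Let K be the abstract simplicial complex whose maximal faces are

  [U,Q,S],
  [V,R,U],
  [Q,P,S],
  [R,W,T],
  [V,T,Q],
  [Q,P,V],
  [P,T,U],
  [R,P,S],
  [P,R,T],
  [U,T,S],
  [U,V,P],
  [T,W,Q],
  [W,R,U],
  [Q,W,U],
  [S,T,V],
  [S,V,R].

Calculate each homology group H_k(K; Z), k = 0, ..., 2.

Order the vertices as P < Q < R < S < T < U < V < W. Listing each simplex with vertices in this order, K has dimension 2 with simplices:

  0-simplices (8): P, Q, R, S, T, U, V, W
  1-simplices (24): PQ, PR, PS, PT, PU, PV, QS, QT, QU, QV, QW, RS, RT, RU, RV, RW, ST, SU, SV, TU, TV, TW, UV, UW
  2-simplices (16): PQS, PQV, PRS, PRT, PTU, PUV, QSU, QTV, QTW, QUW, RSV, RTW, RUV, RUW, STU, STV

so the chain groups are C_0 ≅ Z^8, C_1 ≅ Z^24, C_2 ≅ Z^16.

Boundary ∂_1: C_1 → C_0 is given by ∂[p,q] = [q] − [p]. For instance
  ∂RS = S − R.
This gives a 8×24 integer matrix of rank 7; reducing to Smith normal form yields diagonal entries (1,1,1,1,1,1,1).

Boundary ∂_2: C_2 → C_1 maps a triangle to the signed sum of its edges. For instance
  ∂QTV = TV − QV + QT,
  ∂STV = TV − SV + ST.
The resulting 24×16 matrix has rank 15, and its Smith normal form has invariant factors (1,1,1,1,1,1,1,1,1,1,1,1,1,1,1).

Reading off H_k = ker ∂_k / im ∂_{k+1}:

  H_0: rank C_0 − rank ∂_1 = 8 − 7 = 1, and the invariant factors of ∂_1 are all 1, so H_0 ≅ Z.
  H_1: rank ker ∂_1 − rank ∂_2 = (24 − 7) − 15 = 2, and the invariant factors of ∂_2 are all 1, so H_1 ≅ Z^2.
  H_2: rank ker ∂_2 − rank ∂_3 = (16 − 15) − 0 = 1, and there is no ∂_3, so H_2 ≅ Z.

H_0 ≅ Z,  H_1 ≅ Z^2,  H_2 ≅ Z.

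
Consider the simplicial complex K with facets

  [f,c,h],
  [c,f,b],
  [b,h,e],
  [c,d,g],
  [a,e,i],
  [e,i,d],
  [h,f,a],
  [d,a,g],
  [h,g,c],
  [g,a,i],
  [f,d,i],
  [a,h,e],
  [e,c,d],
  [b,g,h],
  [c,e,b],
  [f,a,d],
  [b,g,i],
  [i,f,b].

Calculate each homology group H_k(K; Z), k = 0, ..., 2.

H_0 = Z,  H_1 = Z ⊕ Z/2,  H_2 = 0.

Take the total order a < b < c < d < e < f < g < h < i on the vertex set. Then K (dimension 2) consists of the simplices:

  0-simplices (9): a, b, c, d, e, f, g, h, i
  1-simplices (27): ad, ae, af, ag, ah, ai, bc, be, bf, bg, bh, bi, cd, ce, cf, cg, ch, de, df, dg, di, eh, ei, fh, fi, gh, gi
  2-simplices (18): adf, adg, aeh, aei, afh, agi, bce, bcf, beh, bfi, bgh, bgi, cde, cdg, cfh, cgh, dei, dfi

Hence C_0 ≅ Z^9, C_1 ≅ Z^27, C_2 ≅ Z^18.

The boundary map ∂_1: C_1 → C_0 sends each edge [p,q] (with p < q) to q − p. For instance
  ∂eh = h − e.
This gives a 9×27 integer matrix of rank 8; reducing to Smith normal form yields diagonal entries (1,1,1,1,1,1,1,1).

∂_2: C_2 → C_1 maps a triangle to the signed sum of its edges. For instance
  ∂bgi = gi − bi + bg,
  ∂bgh = gh − bh + bg.
This gives a 27×18 integer matrix of rank 18; reducing to Smith normal form yields diagonal entries (1,1,1,1,1,1,1,1,1,1,1,1,1,1,1,1,1,2).

Now H_k = ker ∂_k / im ∂_{k+1}, so:

  H_0: rank C_0 − rank ∂_1 = 9 − 8 = 1, and the invariant factors of ∂_1 are all 1, so H_0 = Z.
  H_1: rank ker ∂_1 − rank ∂_2 = (27 − 8) − 18 = 1, and ∂_2 has invariant factor 2 > 1, so H_1 = Z ⊕ Z/2.
  H_2: rank ker ∂_2 − rank ∂_3 = (18 − 18) − 0 = 0, and there is no ∂_3, so H_2 = 0.

As a check, the Euler characteristic is 9 − 27 + 18 = 0, which agrees with 1 − 1 + 0 = 0.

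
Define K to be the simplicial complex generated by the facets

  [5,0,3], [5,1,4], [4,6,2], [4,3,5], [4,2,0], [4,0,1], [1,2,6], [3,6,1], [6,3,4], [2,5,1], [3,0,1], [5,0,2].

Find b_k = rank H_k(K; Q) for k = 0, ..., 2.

Order the vertices as 0 < 1 < 2 < 3 < 4 < 5 < 6. Listing each simplex with vertices in this order, K has dimension 2 with simplices:

  0-simplices (7): [0], [1], [2], [3], [4], [5], [6]
  1-simplices (18): [0,1], [0,2], [0,3], [0,4], [0,5], [1,2], [1,3], [1,4], [1,5], [1,6], [2,4], [2,5], [2,6], [3,4], [3,5], [3,6], [4,5], [4,6]
  2-simplices (12): [0,1,3], [0,1,4], [0,2,4], [0,2,5], [0,3,5], [1,2,5], [1,2,6], [1,3,6], [1,4,5], [2,4,6], [3,4,5], [3,4,6]

so the chain groups are C_0 ≅ Z^7, C_1 ≅ Z^18, C_2 ≅ Z^12.

Boundary ∂_1: C_1 → C_0 maps an edge to its endpoints' difference, ∂[p,q] = q − p. For instance
  ∂[0,2] = [2] − [0].
The resulting 7×18 matrix has rank 6, and its Smith normal form has invariant factors (1,1,1,1,1,1).

The boundary map ∂_2: C_2 → C_1 sends each 2-simplex [p,q,r] to [q,r] − [p,r] + [p,q]. For instance
  ∂[0,2,5] = [2,5] − [0,5] + [0,2],
  ∂[2,4,6] = [4,6] − [2,6] + [2,4].
This gives a 18×12 integer matrix of rank 12; reducing to Smith normal form yields diagonal entries (1,1,1,1,1,1,1,1,1,1,1,2).

Now H_k = ker ∂_k / im ∂_{k+1}, so:

  H_0: rank C_0 − rank ∂_1 = 7 − 6 = 1, and the invariant factors of ∂_1 are all 1, so H_0 ≅ Z.
  H_1: rank ker ∂_1 − rank ∂_2 = (18 − 6) − 12 = 0, and ∂_2 has invariant factor 2 > 1, so H_1 ≅ Z/2Z.
  H_2: rank ker ∂_2 − rank ∂_3 = (12 − 12) − 0 = 0, and there is no ∂_3, so H_2 ≅ 0.

Hence the Betti numbers are b_0 = 1, b_1 = 0, b_2 = 0.

b_0 = 1, b_1 = 0, b_2 = 0.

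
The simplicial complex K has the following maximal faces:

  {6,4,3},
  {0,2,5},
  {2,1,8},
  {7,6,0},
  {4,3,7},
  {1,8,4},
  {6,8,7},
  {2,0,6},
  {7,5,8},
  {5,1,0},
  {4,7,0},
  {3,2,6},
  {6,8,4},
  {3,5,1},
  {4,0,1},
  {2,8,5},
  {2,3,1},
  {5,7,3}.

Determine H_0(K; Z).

H_0 = Z.

K has 9 vertices, 27 edges, 18 triangles.
rank ∂_0 = 0, rank ∂_1 = 8 ⇒ b_0 = 9 − 0 − 8 = 1; all invariant factors of ∂_1 are 1 so no torsion. So H_0 ≅ Z.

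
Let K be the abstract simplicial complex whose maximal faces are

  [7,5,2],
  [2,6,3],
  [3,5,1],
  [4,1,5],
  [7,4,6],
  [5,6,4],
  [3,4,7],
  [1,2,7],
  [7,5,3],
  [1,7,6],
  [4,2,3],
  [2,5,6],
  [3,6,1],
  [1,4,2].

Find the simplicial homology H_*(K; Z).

H_0 ≅ Z,  H_1 ≅ Z^2,  H_2 ≅ Z.

K has 7 vertices, 21 edges, 14 triangles.
rank ∂_0 = 0, rank ∂_1 = 6 ⇒ b_0 = 7 − 0 − 6 = 1; all invariant factors of ∂_1 are 1 so no torsion. So H_0 ≅ Z.
rank ∂_1 = 6, rank ∂_2 = 13 ⇒ b_1 = 21 − 6 − 13 = 2; all invariant factors of ∂_2 are 1 so no torsion. So H_1 ≅ Z^2.
rank ∂_2 = 13, rank ∂_3 = 0 ⇒ b_2 = 14 − 13 − 0 = 1. So H_2 ≅ Z.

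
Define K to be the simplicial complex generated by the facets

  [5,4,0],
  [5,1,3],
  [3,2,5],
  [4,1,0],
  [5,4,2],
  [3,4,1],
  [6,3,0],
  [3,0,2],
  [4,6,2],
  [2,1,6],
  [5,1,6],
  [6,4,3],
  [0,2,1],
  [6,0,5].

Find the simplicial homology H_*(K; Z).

H_0 ≅ Z,  H_1 ≅ Z^2,  H_2 ≅ Z.

Take the total order 0 < 1 < 2 < 3 < 4 < 5 < 6 on the vertex set. Then K (dimension 2) consists of the simplices:

  0-simplices (7): [0], [1], [2], [3], [4], [5], [6]
  1-simplices (21): [0,1], [0,2], [0,3], [0,4], [0,5], [0,6], [1,2], [1,3], [1,4], [1,5], [1,6], [2,3], [2,4], [2,5], [2,6], [3,4], [3,5], [3,6], [4,5], [4,6], [5,6]
  2-simplices (14): [0,1,2], [0,1,4], [0,2,3], [0,3,6], [0,4,5], [0,5,6], [1,2,6], [1,3,4], [1,3,5], [1,5,6], [2,3,5], [2,4,5], [2,4,6], [3,4,6]

Hence C_0 ≅ Z^7, C_1 ≅ Z^21, C_2 ≅ Z^14.

The boundary map ∂_1: C_1 → C_0 is given by ∂[p,q] = [q] − [p].
The resulting 7×21 matrix has rank 6, and its Smith normal form has invariant factors (1,1,1,1,1,1).

The boundary map ∂_2: C_2 → C_1 sends each 2-simplex [p,q,r] to [q,r] − [p,r] + [p,q]. For instance
  ∂[0,1,4] = [1,4] − [0,4] + [0,1],
  ∂[1,5,6] = [5,6] − [1,6] + [1,5].
The resulting 21×14 matrix has rank 13, and its Smith normal form has invariant factors (1,1,1,1,1,1,1,1,1,1,1,1,1).

Reading off H_k = ker ∂_k / im ∂_{k+1}:

  H_0: rank C_0 − rank ∂_1 = 7 − 6 = 1, and the invariant factors of ∂_1 are all 1, so H_0 ≅ Z.
  H_1: rank ker ∂_1 − rank ∂_2 = (21 − 6) − 13 = 2, and the invariant factors of ∂_2 are all 1, so H_1 ≅ Z^2.
  H_2: rank ker ∂_2 − rank ∂_3 = (14 − 13) − 0 = 1, and there is no ∂_3, so H_2 ≅ Z.

(K is a triangulation of the torus T^2.)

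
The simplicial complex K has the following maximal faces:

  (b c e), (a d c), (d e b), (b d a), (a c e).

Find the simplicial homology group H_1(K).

H_1 ≅ Z.

K has 5 vertices, 10 edges, 5 triangles.
rank ∂_1 = 4, rank ∂_2 = 5 ⇒ b_1 = 10 − 4 − 5 = 1; all invariant factors of ∂_2 are 1 so no torsion. So H_1 = Z.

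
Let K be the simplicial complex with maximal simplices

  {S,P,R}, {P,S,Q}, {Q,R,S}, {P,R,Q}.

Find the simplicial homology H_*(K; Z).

K has 4 vertices, 6 edges, 4 triangles.
rank ∂_0 = 0, rank ∂_1 = 3 ⇒ b_0 = 4 − 0 − 3 = 1; all invariant factors of ∂_1 are 1 so no torsion. So H_0 ≅ Z.
rank ∂_1 = 3, rank ∂_2 = 3 ⇒ b_1 = 6 − 3 − 3 = 0; all invariant factors of ∂_2 are 1 so no torsion. So H_1 ≅ 0.
rank ∂_2 = 3, rank ∂_3 = 0 ⇒ b_2 = 4 − 3 − 0 = 1. So H_2 ≅ Z.

H_0 = Z,  H_1 = 0,  H_2 = Z.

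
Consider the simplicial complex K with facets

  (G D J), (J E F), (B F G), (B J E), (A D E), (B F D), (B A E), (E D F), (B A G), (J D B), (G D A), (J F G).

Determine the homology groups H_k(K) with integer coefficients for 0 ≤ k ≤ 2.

H_0 ≅ Z,  H_1 ≅ Z/2,  H_2 = 0.

Take the total order A < B < D < E < F < G < J on the vertex set. Then K (dimension 2) consists of the simplices:

  0-simplices (7): A, B, D, E, F, G, J
  1-simplices (18): AB, AD, AE, AG, BD, BE, BF, BG, BJ, DE, DF, DG, DJ, EF, EJ, FG, FJ, GJ
  2-simplices (12): ABE, ABG, ADE, ADG, BDF, BDJ, BEJ, BFG, DEF, DGJ, EFJ, FGJ

Hence C_0 ≅ Z^7, C_1 ≅ Z^18, C_2 ≅ Z^12.

Boundary ∂_1: C_1 → C_0 is given by ∂[p,q] = [q] − [p]. For instance
  ∂AG = G − A.
The resulting 7×18 matrix has rank 6, and its Smith normal form has invariant factors (1,1,1,1,1,1).

∂_2: C_2 → C_1 maps a triangle to the signed sum of its edges. For instance
  ∂BDJ = DJ − BJ + BD,
  ∂ADE = DE − AE + AD.
The resulting 18×12 matrix has rank 12, and its Smith normal form has invariant factors (1,1,1,1,1,1,1,1,1,1,1,2).

Computing H_k = (kernel of ∂_k) / (image of ∂_{k+1}):

  H_0: rank C_0 − rank ∂_1 = 7 − 6 = 1, and the invariant factors of ∂_1 are all 1, so H_0 ≅ Z.
  H_1: rank ker ∂_1 − rank ∂_2 = (18 − 6) − 12 = 0, and ∂_2 has invariant factor 2 > 1, so H_1 ≅ Z/2.
  H_2: rank ker ∂_2 − rank ∂_3 = (12 − 12) − 0 = 0, and there is no ∂_3, so H_2 ≅ 0.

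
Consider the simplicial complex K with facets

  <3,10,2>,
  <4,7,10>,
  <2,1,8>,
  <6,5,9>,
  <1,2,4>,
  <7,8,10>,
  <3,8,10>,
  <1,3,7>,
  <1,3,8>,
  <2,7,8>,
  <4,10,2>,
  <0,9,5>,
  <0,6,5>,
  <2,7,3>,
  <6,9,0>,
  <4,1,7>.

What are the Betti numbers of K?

b_0 = 2, b_1 = 0, b_2 = 1.

We work with the vertex ordering 0 < 1 < 2 < 3 < 4 < 5 < 6 < 7 < 8 < 9 < 10. The simplices of K, each written with vertices in increasing order, are:

  0-simplices (11): [0], [1], [2], [3], [4], [5], [6], [7], [8], [9], [10]
  1-simplices (24): (24 of them)
  2-simplices (16): [0,5,6], [0,5,9], [0,6,9], [1,2,4], [1,2,8], [1,3,7], [1,3,8], [1,4,7], [2,3,7], [2,3,10], [2,4,10], [2,7,8], [3,8,10], [4,7,10], [5,6,9], [7,8,10]

Hence C_0 ≅ Z^11, C_1 ≅ Z^24, C_2 ≅ Z^16.

∂_1: C_1 → C_0 is given by ∂[p,q] = [q] − [p].
The 11×24 boundary matrix has rank 9 and Smith normal form diag(1,1,1,1,1,1,1,1,1).

Boundary ∂_2: C_2 → C_1 sends each 2-simplex [p,q,r] to [q,r] − [p,r] + [p,q]. For instance
  ∂[0,6,9] = [6,9] − [0,9] + [0,6],
  ∂[4,7,10] = [7,10] − [4,10] + [4,7].
The resulting 24×16 matrix has rank 15, and its Smith normal form has invariant factors (1,1,1,1,1,1,1,1,1,1,1,1,1,1,2).

Computing H_k = (kernel of ∂_k) / (image of ∂_{k+1}):

  H_0: rank C_0 − rank ∂_1 = 11 − 9 = 2, and the invariant factors of ∂_1 are all 1, so H_0 = Z^2.
  H_1: rank ker ∂_1 − rank ∂_2 = (24 − 9) − 15 = 0, and ∂_2 has invariant factor 2 > 1, so H_1 = Z/2.
  H_2: rank ker ∂_2 − rank ∂_3 = (16 − 15) − 0 = 1, and there is no ∂_3, so H_2 = Z.

Hence the Betti numbers are b_0 = 2, b_1 = 0, b_2 = 1.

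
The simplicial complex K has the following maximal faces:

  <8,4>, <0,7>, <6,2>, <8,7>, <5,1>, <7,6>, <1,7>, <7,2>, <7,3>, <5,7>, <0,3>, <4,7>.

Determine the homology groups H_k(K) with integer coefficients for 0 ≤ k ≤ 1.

H_0 ≅ Z,  H_1 ≅ Z^4.

Fix the vertex order 0 < 1 < 2 < 3 < 4 < 5 < 6 < 7 < 8 and write every simplex with vertices in increasing order. Then dim K = 1 and the simplices of K are:

  0-simplices (9): [0], [1], [2], [3], [4], [5], [6], [7], [8]
  1-simplices (12): [0,3], [0,7], [1,5], [1,7], [2,6], [2,7], [3,7], [4,7], [4,8], [5,7], [6,7], [7,8]

giving chain groups C_0 ≅ Z^9, C_1 ≅ Z^12.

∂_1: C_1 → C_0 is given by ∂[p,q] = [q] − [p]. For instance
  ∂[5,7] = [7] − [5].
The resulting 9×12 matrix has rank 8, and its Smith normal form has invariant factors (1,1,1,1,1,1,1,1).

Reading off H_k = ker ∂_k / im ∂_{k+1}:

  H_0: rank C_0 − rank ∂_1 = 9 − 8 = 1, and the invariant factors of ∂_1 are all 1, so H_0 ≅ Z.
  H_1: rank ker ∂_1 − rank ∂_2 = (12 − 8) − 0 = 4, and there is no ∂_2, so H_1 ≅ Z^4.

As a check, the Euler characteristic is 9 − 12 = -3, which agrees with 1 − 4 = -3.
(K is a triangulation of a wedge of 4 circles.)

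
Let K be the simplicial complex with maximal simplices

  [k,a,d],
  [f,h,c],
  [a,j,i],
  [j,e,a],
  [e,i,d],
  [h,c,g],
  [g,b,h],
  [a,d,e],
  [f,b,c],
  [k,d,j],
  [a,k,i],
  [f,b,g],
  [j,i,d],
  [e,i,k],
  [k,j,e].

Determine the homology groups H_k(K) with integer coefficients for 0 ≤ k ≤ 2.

Fix the vertex order a < b < c < d < e < f < g < h < i < j < k and write every simplex with vertices in increasing order. Then dim K = 2 and the simplices of K are:

  0-simplices (11): a, b, c, d, e, f, g, h, i, j, k
  1-simplices (25): ad, ae, ai, aj, ak, bc, bf, bg, bh, cf, cg, ch, de, di, dj, dk, ei, ej, ek, fg, fh, gh, ij, ik, jk
  2-simplices (15): ade, adk, aej, aij, aik, bcf, bfg, bgh, cfh, cgh, dei, dij, djk, eik, ejk

so the chain groups are C_0 ≅ Z^11, C_1 ≅ Z^25, C_2 ≅ Z^15.

The boundary map ∂_1: C_1 → C_0 is given by ∂[p,q] = [q] − [p].
The resulting 11×25 matrix has rank 9, and its Smith normal form has invariant factors (1,1,1,1,1,1,1,1,1).

The boundary map ∂_2: C_2 → C_1 sends each 2-simplex [p,q,r] to [q,r] − [p,r] + [p,q]. For instance
  ∂ejk = jk − ek + ej,
  ∂bfg = fg − bg + bf.
This gives a 25×15 integer matrix of rank 15; reducing to Smith normal form yields diagonal entries (1,1,1,1,1,1,1,1,1,1,1,1,1,1,2).

Reading off H_k = ker ∂_k / im ∂_{k+1}:

  H_0: rank C_0 − rank ∂_1 = 11 − 9 = 2, and the invariant factors of ∂_1 are all 1, so H_0 = Z^2.
  H_1: rank ker ∂_1 − rank ∂_2 = (25 − 9) − 15 = 1, and ∂_2 has invariant factor 2 > 1, so H_1 = Z ⊕ Z/2.
  H_2: rank ker ∂_2 − rank ∂_3 = (15 − 15) − 0 = 0, and there is no ∂_3, so H_2 = 0.

H_0 = Z^2,  H_1 = Z ⊕ Z/2,  H_2 = 0.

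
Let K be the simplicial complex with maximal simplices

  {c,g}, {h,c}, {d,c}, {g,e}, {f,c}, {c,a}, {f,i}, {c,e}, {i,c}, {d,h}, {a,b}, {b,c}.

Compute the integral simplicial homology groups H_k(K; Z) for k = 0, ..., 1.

Order the vertices as a < b < c < d < e < f < g < h < i. Listing each simplex with vertices in this order, K has dimension 1 with simplices:

  0-simplices (9): a, b, c, d, e, f, g, h, i
  1-simplices (12): ab, ac, bc, cd, ce, cf, cg, ch, ci, dh, eg, fi

Hence C_0 ≅ Z^9, C_1 ≅ Z^12.

Boundary ∂_1: C_1 → C_0 maps an edge to its endpoints' difference, ∂[p,q] = q − p. For instance
  ∂dh = h − d.
This gives a 9×12 integer matrix of rank 8; reducing to Smith normal form yields diagonal entries (1,1,1,1,1,1,1,1).

Computing H_k = (kernel of ∂_k) / (image of ∂_{k+1}):

  H_0: rank C_0 − rank ∂_1 = 9 − 8 = 1, and the invariant factors of ∂_1 are all 1, so H_0 = Z.
  H_1: rank ker ∂_1 − rank ∂_2 = (12 − 8) − 0 = 4, and there is no ∂_2, so H_1 = Z^4.

As a check, the Euler characteristic is 9 − 12 = -3, which agrees with 1 − 4 = -3.
(K is a triangulation of a wedge of 4 circles.)

H_0 ≅ Z,  H_1 ≅ Z^4.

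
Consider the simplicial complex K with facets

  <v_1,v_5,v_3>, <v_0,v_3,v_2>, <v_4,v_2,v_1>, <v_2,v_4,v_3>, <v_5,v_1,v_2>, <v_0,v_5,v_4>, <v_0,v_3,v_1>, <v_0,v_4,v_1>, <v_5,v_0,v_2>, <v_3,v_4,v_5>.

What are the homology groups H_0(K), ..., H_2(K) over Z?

H_0 = Z,  H_1 = Z/2,  H_2 = 0.

We work with the vertex ordering v_0 < v_1 < v_2 < v_3 < v_4 < v_5. The simplices of K, each written with vertices in increasing order, are:

  0-simplices (6): [v_0], [v_1], [v_2], [v_3], [v_4], [v_5]
  1-simplices (15): (15 of them)
  2-simplices (10): [v_0,v_1,v_3], [v_0,v_1,v_4], [v_0,v_2,v_3], [v_0,v_2,v_5], [v_0,v_4,v_5], [v_1,v_2,v_4], [v_1,v_2,v_5], [v_1,v_3,v_5], [v_2,v_3,v_4], [v_3,v_4,v_5]

giving chain groups C_0 ≅ Z^6, C_1 ≅ Z^15, C_2 ≅ Z^10.

The boundary map ∂_1: C_1 → C_0 is given by ∂[p,q] = [q] − [p].
The resulting 6×15 matrix has rank 5, and its Smith normal form has invariant factors (1,1,1,1,1).

Boundary ∂_2: C_2 → C_1 maps a triangle to the signed sum of its edges. For instance
  ∂[v_2,v_3,v_4] = [v_3,v_4] − [v_2,v_4] + [v_2,v_3],
  ∂[v_0,v_2,v_3] = [v_2,v_3] − [v_0,v_3] + [v_0,v_2].
The resulting 15×10 matrix has rank 10, and its Smith normal form has invariant factors (1,1,1,1,1,1,1,1,1,2).

Computing H_k = (kernel of ∂_k) / (image of ∂_{k+1}):

  H_0: rank C_0 − rank ∂_1 = 6 − 5 = 1, and the invariant factors of ∂_1 are all 1, so H_0 ≅ Z.
  H_1: rank ker ∂_1 − rank ∂_2 = (15 − 5) − 10 = 0, and ∂_2 has invariant factor 2 > 1, so H_1 ≅ Z/2.
  H_2: rank ker ∂_2 − rank ∂_3 = (10 − 10) − 0 = 0, and there is no ∂_3, so H_2 ≅ 0.

As a check, the Euler characteristic is 6 − 15 + 10 = 1, which agrees with 1 − 0 + 0 = 1.
(K is a triangulation of the real projective plane RP^2.)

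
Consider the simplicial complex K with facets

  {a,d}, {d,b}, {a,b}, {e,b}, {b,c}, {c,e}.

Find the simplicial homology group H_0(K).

Take the total order a < b < c < d < e on the vertex set. Then K (dimension 1) consists of the simplices:

  0-simplices (5): a, b, c, d, e
  1-simplices (6): ab, ad, bc, bd, be, ce

giving chain groups C_0 ≅ Z^5, C_1 ≅ Z^6.

The boundary map ∂_1: C_1 → C_0 sends each edge [p,q] (with p < q) to q − p. For instance
  ∂ad = d − a.
This gives a 5×6 integer matrix of rank 4; reducing to Smith normal form yields diagonal entries (1,1,1,1).

Reading off H_k = ker ∂_k / im ∂_{k+1}:

  H_0: rank C_0 − rank ∂_1 = 5 − 4 = 1, and the invariant factors of ∂_1 are all 1, so H_0 ≅ Z.

(K is a triangulation of a wedge of 2 circles.)

H_0 ≅ Z.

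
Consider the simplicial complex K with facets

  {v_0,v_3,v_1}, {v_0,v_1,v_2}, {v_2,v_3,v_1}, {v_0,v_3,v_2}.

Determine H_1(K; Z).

We work with the vertex ordering v_0 < v_1 < v_2 < v_3. The simplices of K, each written with vertices in increasing order, are:

  0-simplices (4): [v_0], [v_1], [v_2], [v_3]
  1-simplices (6): [v_0,v_1], [v_0,v_2], [v_0,v_3], [v_1,v_2], [v_1,v_3], [v_2,v_3]
  2-simplices (4): [v_0,v_1,v_2], [v_0,v_1,v_3], [v_0,v_2,v_3], [v_1,v_2,v_3]

giving chain groups C_0 ≅ Z^4, C_1 ≅ Z^6, C_2 ≅ Z^4.

∂_1: C_1 → C_0 sends each edge [p,q] (with p < q) to q − p.
The resulting 4×6 matrix has rank 3, and its Smith normal form has invariant factors (1,1,1).

The boundary map ∂_2: C_2 → C_1 acts by ∂[p,q,r] = [q,r] − [p,r] + [p,q]. For instance
  ∂[v_0,v_1,v_3] = [v_1,v_3] − [v_0,v_3] + [v_0,v_1],
  ∂[v_0,v_1,v_2] = [v_1,v_2] − [v_0,v_2] + [v_0,v_1].
The 6×4 boundary matrix has rank 3 and Smith normal form diag(1,1,1).

From H_k ≅ ker(∂_k) / im(∂_{k+1}) we obtain:

  H_1: rank ker ∂_1 − rank ∂_2 = (6 − 3) − 3 = 0, and the invariant factors of ∂_2 are all 1, so H_1 = 0.

(K is a triangulation of the 2-sphere S^2.)

H_1 ≅ 0.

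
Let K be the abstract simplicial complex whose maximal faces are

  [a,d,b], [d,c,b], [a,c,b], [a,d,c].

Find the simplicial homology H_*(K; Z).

H_0 ≅ Z,  H_1 = 0,  H_2 ≅ Z.

Order the vertices as a < b < c < d. Listing each simplex with vertices in this order, K has dimension 2 with simplices:

  0-simplices (4): a, b, c, d
  1-simplices (6): ab, ac, ad, bc, bd, cd
  2-simplices (4): abc, abd, acd, bcd

giving chain groups C_0 ≅ Z^4, C_1 ≅ Z^6, C_2 ≅ Z^4.

The boundary map ∂_1: C_1 → C_0 sends each edge [p,q] (with p < q) to q − p.
The resulting 4×6 matrix has rank 3, and its Smith normal form has invariant factors (1,1,1).

Boundary ∂_2: C_2 → C_1 sends each 2-simplex [p,q,r] to [q,r] − [p,r] + [p,q]. For instance
  ∂bcd = cd − bd + bc,
  ∂acd = cd − ad + ac.
The 6×4 boundary matrix has rank 3 and Smith normal form diag(1,1,1).

Now H_k = ker ∂_k / im ∂_{k+1}, so:

  H_0: rank C_0 − rank ∂_1 = 4 − 3 = 1, and the invariant factors of ∂_1 are all 1, so H_0 = Z.
  H_1: rank ker ∂_1 − rank ∂_2 = (6 − 3) − 3 = 0, and the invariant factors of ∂_2 are all 1, so H_1 = 0.
  H_2: rank ker ∂_2 − rank ∂_3 = (4 − 3) − 0 = 1, and there is no ∂_3, so H_2 = Z.

(K is a triangulation of the 2-sphere S^2.)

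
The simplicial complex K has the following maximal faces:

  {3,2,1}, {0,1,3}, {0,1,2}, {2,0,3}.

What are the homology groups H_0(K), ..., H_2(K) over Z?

H_0 = Z,  H_1 = 0,  H_2 = Z.

Take the total order 0 < 1 < 2 < 3 on the vertex set. Then K (dimension 2) consists of the simplices:

  0-simplices (4): [0], [1], [2], [3]
  1-simplices (6): [0,1], [0,2], [0,3], [1,2], [1,3], [2,3]
  2-simplices (4): [0,1,2], [0,1,3], [0,2,3], [1,2,3]

Hence C_0 ≅ Z^4, C_1 ≅ Z^6, C_2 ≅ Z^4.

Boundary ∂_1: C_1 → C_0 sends each edge [p,q] (with p < q) to q − p. For instance
  ∂[0,2] = [2] − [0].
This gives a 4×6 integer matrix of rank 3; reducing to Smith normal form yields diagonal entries (1,1,1).

Boundary ∂_2: C_2 → C_1 maps a triangle to the signed sum of its edges. For instance
  ∂[0,1,3] = [1,3] − [0,3] + [0,1],
  ∂[0,2,3] = [2,3] − [0,3] + [0,2].
The 6×4 boundary matrix has rank 3 and Smith normal form diag(1,1,1).

Computing H_k = (kernel of ∂_k) / (image of ∂_{k+1}):

  H_0: rank C_0 − rank ∂_1 = 4 − 3 = 1, and the invariant factors of ∂_1 are all 1, so H_0 = Z.
  H_1: rank ker ∂_1 − rank ∂_2 = (6 − 3) − 3 = 0, and the invariant factors of ∂_2 are all 1, so H_1 = 0.
  H_2: rank ker ∂_2 − rank ∂_3 = (4 − 3) − 0 = 1, and there is no ∂_3, so H_2 = Z.

(K is a triangulation of the 2-sphere S^2.)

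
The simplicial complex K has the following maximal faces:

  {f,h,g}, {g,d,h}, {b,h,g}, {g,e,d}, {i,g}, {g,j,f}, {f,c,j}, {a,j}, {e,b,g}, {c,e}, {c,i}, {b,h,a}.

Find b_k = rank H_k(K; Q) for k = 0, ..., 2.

Take the total order a < b < c < d < e < f < g < h < i < j on the vertex set. Then K (dimension 2) consists of the simplices:

  0-simplices (10): a, b, c, d, e, f, g, h, i, j
  1-simplices (20): ab, ah, aj, be, bg, bh, ce, cf, ci, cj, de, dg, dh, eg, fg, fh, fj, gh, gi, gj
  2-simplices (8): abh, beg, bgh, cfj, deg, dgh, fgh, fgj

giving chain groups C_0 ≅ Z^10, C_1 ≅ Z^20, C_2 ≅ Z^8.

The boundary map ∂_1: C_1 → C_0 is given by ∂[p,q] = [q] − [p].
As a 10×20 matrix over Z this has rank 9, with invariant factors (1,1,1,1,1,1,1,1,1).

The boundary map ∂_2: C_2 → C_1 sends each 2-simplex [p,q,r] to [q,r] − [p,r] + [p,q]. For instance
  ∂dgh = gh − dh + dg,
  ∂cfj = fj − cj + cf.
This gives a 20×8 integer matrix of rank 8; reducing to Smith normal form yields diagonal entries (1,1,1,1,1,1,1,1).

Now H_k = ker ∂_k / im ∂_{k+1}, so:

  H_0: rank C_0 − rank ∂_1 = 10 − 9 = 1, and the invariant factors of ∂_1 are all 1, so H_0 = Z.
  H_1: rank ker ∂_1 − rank ∂_2 = (20 − 9) − 8 = 3, and the invariant factors of ∂_2 are all 1, so H_1 = Z^3.
  H_2: rank ker ∂_2 − rank ∂_3 = (8 − 8) − 0 = 0, and there is no ∂_3, so H_2 = 0.

Hence the Betti numbers are b_0 = 1, b_1 = 3, b_2 = 0.

b_0 = 1, b_1 = 3, b_2 = 0.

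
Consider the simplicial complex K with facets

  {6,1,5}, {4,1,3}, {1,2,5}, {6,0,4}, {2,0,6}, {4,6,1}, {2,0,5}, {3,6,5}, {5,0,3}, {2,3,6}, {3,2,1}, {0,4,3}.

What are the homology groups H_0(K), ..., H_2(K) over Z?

H_0 = Z,  H_1 = Z/2,  H_2 = 0.

Order the vertices as 0 < 1 < 2 < 3 < 4 < 5 < 6. Listing each simplex with vertices in this order, K has dimension 2 with simplices:

  0-simplices (7): [0], [1], [2], [3], [4], [5], [6]
  1-simplices (18): [0,2], [0,3], [0,4], [0,5], [0,6], [1,2], [1,3], [1,4], [1,5], [1,6], [2,3], [2,5], [2,6], [3,4], [3,5], [3,6], [4,6], [5,6]
  2-simplices (12): [0,2,5], [0,2,6], [0,3,4], [0,3,5], [0,4,6], [1,2,3], [1,2,5], [1,3,4], [1,4,6], [1,5,6], [2,3,6], [3,5,6]

Hence C_0 ≅ Z^7, C_1 ≅ Z^18, C_2 ≅ Z^12.

∂_1: C_1 → C_0 is given by ∂[p,q] = [q] − [p]. For instance
  ∂[1,3] = [3] − [1].
The 7×18 boundary matrix has rank 6 and Smith normal form diag(1,1,1,1,1,1).

∂_2: C_2 → C_1 sends each 2-simplex [p,q,r] to [q,r] − [p,r] + [p,q]. For instance
  ∂[3,5,6] = [5,6] − [3,6] + [3,5],
  ∂[0,2,6] = [2,6] − [0,6] + [0,2].
The 18×12 boundary matrix has rank 12 and Smith normal form diag(1,1,1,1,1,1,1,1,1,1,1,2).

Now H_k = ker ∂_k / im ∂_{k+1}, so:

  H_0: rank C_0 − rank ∂_1 = 7 − 6 = 1, and the invariant factors of ∂_1 are all 1, so H_0 ≅ Z.
  H_1: rank ker ∂_1 − rank ∂_2 = (18 − 6) − 12 = 0, and ∂_2 has invariant factor 2 > 1, so H_1 ≅ Z/2.
  H_2: rank ker ∂_2 − rank ∂_3 = (12 − 12) − 0 = 0, and there is no ∂_3, so H_2 ≅ 0.

(K is a triangulation of the real projective plane RP^2.)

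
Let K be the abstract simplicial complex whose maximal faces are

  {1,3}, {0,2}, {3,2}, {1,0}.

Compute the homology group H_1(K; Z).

Fix the vertex order 0 < 1 < 2 < 3 and write every simplex with vertices in increasing order. Then dim K = 1 and the simplices of K are:

  0-simplices (4): [0], [1], [2], [3]
  1-simplices (4): [0,1], [0,2], [1,3], [2,3]

Hence C_0 ≅ Z^4, C_1 ≅ Z^4.

The boundary map ∂_1: C_1 → C_0 sends each edge [p,q] (with p < q) to q − p. For instance
  ∂[2,3] = [3] − [2].
As a 4×4 matrix over Z this has rank 3, with invariant factors (1,1,1).

Reading off H_k = ker ∂_k / im ∂_{k+1}:

  H_1: rank ker ∂_1 − rank ∂_2 = (4 − 3) − 0 = 1, and there is no ∂_2, so H_1 = Z.

H_1 ≅ Z.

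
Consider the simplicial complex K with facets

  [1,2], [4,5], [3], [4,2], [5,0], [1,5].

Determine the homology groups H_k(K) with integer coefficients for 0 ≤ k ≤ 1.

H_0 = Z^2,  H_1 = Z.

Take the total order 0 < 1 < 2 < 3 < 4 < 5 on the vertex set. Then K (dimension 1) consists of the simplices:

  0-simplices (6): [0], [1], [2], [3], [4], [5]
  1-simplices (5): [0,5], [1,2], [1,5], [2,4], [4,5]

so the chain groups are C_0 ≅ Z^6, C_1 ≅ Z^5.

The boundary map ∂_1: C_1 → C_0 maps an edge to its endpoints' difference, ∂[p,q] = q − p. For instance
  ∂[0,5] = [5] − [0].
As a 6×5 matrix over Z this has rank 4, with invariant factors (1,1,1,1).

Computing H_k = (kernel of ∂_k) / (image of ∂_{k+1}):

  H_0: rank C_0 − rank ∂_1 = 6 − 4 = 2, and the invariant factors of ∂_1 are all 1, so H_0 = Z^2.
  H_1: rank ker ∂_1 − rank ∂_2 = (5 − 4) − 0 = 1, and there is no ∂_2, so H_1 = Z.

As a check, the Euler characteristic is 6 − 5 = 1, which agrees with 2 − 1 = 1.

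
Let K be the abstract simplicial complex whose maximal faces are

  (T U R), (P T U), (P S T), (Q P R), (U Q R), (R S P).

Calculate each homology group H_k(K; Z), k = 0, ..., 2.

We work with the vertex ordering P < Q < R < S < T < U. The simplices of K, each written with vertices in increasing order, are:

  0-simplices (6): P, Q, R, S, T, U
  1-simplices (12): PQ, PR, PS, PT, PU, QR, QU, RS, RT, RU, ST, TU
  2-simplices (6): PQR, PRS, PST, PTU, QRU, RTU

so the chain groups are C_0 ≅ Z^6, C_1 ≅ Z^12, C_2 ≅ Z^6.

Boundary ∂_1: C_1 → C_0 maps an edge to its endpoints' difference, ∂[p,q] = q − p. For instance
  ∂RS = S − R.
The 6×12 boundary matrix has rank 5 and Smith normal form diag(1,1,1,1,1).

Boundary ∂_2: C_2 → C_1 sends each 2-simplex [p,q,r] to [q,r] − [p,r] + [p,q]. For instance
  ∂PTU = TU − PU + PT,
  ∂RTU = TU − RU + RT.
The 12×6 boundary matrix has rank 6 and Smith normal form diag(1,1,1,1,1,1).

Now H_k = ker ∂_k / im ∂_{k+1}, so:

  H_0: rank C_0 − rank ∂_1 = 6 − 5 = 1, and the invariant factors of ∂_1 are all 1, so H_0 ≅ Z.
  H_1: rank ker ∂_1 − rank ∂_2 = (12 − 5) − 6 = 1, and the invariant factors of ∂_2 are all 1, so H_1 ≅ Z.
  H_2: rank ker ∂_2 − rank ∂_3 = (6 − 6) − 0 = 0, and there is no ∂_3, so H_2 ≅ 0.

H_0 ≅ Z,  H_1 ≅ Z,  H_2 = 0.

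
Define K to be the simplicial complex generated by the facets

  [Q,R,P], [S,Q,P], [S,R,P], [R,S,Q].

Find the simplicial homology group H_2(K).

Take the total order P < Q < R < S on the vertex set. Then K (dimension 2) consists of the simplices:

  0-simplices (4): P, Q, R, S
  1-simplices (6): PQ, PR, PS, QR, QS, RS
  2-simplices (4): PQR, PQS, PRS, QRS

Hence C_0 ≅ Z^4, C_1 ≅ Z^6, C_2 ≅ Z^4.

Boundary ∂_1: C_1 → C_0 maps an edge to its endpoints' difference, ∂[p,q] = q − p. For instance
  ∂PR = R − P.
This gives a 4×6 integer matrix of rank 3; reducing to Smith normal form yields diagonal entries (1,1,1).

Boundary ∂_2: C_2 → C_1 maps a triangle to the signed sum of its edges. For instance
  ∂PRS = RS − PS + PR,
  ∂QRS = RS − QS + QR.
The resulting 6×4 matrix has rank 3, and its Smith normal form has invariant factors (1,1,1).

Now H_k = ker ∂_k / im ∂_{k+1}, so:

  H_2: rank ker ∂_2 − rank ∂_3 = (4 − 3) − 0 = 1, and there is no ∂_3, so H_2 ≅ Z.

(K is a triangulation of the 2-sphere S^2.)

H_2 ≅ Z.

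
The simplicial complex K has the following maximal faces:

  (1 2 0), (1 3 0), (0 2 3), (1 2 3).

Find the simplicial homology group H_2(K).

H_2 ≅ Z.

We work with the vertex ordering 0 < 1 < 2 < 3. The simplices of K, each written with vertices in increasing order, are:

  0-simplices (4): [0], [1], [2], [3]
  1-simplices (6): [0,1], [0,2], [0,3], [1,2], [1,3], [2,3]
  2-simplices (4): [0,1,2], [0,1,3], [0,2,3], [1,2,3]

giving chain groups C_0 ≅ Z^4, C_1 ≅ Z^6, C_2 ≅ Z^4.

Boundary ∂_1: C_1 → C_0 is given by ∂[p,q] = [q] − [p]. For instance
  ∂[1,2] = [2] − [1].
The 4×6 boundary matrix has rank 3 and Smith normal form diag(1,1,1).

Boundary ∂_2: C_2 → C_1 maps a triangle to the signed sum of its edges. For instance
  ∂[0,1,3] = [1,3] − [0,3] + [0,1],
  ∂[0,1,2] = [1,2] − [0,2] + [0,1].
This gives a 6×4 integer matrix of rank 3; reducing to Smith normal form yields diagonal entries (1,1,1).

From H_k ≅ ker(∂_k) / im(∂_{k+1}) we obtain:

  H_2: rank ker ∂_2 − rank ∂_3 = (4 − 3) − 0 = 1, and there is no ∂_3, so H_2 = Z.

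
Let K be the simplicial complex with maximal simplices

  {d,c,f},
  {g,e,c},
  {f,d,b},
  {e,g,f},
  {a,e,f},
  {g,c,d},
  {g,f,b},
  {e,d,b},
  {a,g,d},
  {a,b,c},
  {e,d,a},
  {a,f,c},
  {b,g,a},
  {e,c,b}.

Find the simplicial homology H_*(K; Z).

H_0 ≅ Z,  H_1 ≅ Z^2,  H_2 ≅ Z.

Fix the vertex order a < b < c < d < e < f < g and write every simplex with vertices in increasing order. Then dim K = 2 and the simplices of K are:

  0-simplices (7): a, b, c, d, e, f, g
  1-simplices (21): ab, ac, ad, ae, af, ag, bc, bd, be, bf, bg, cd, ce, cf, cg, de, df, dg, ef, eg, fg
  2-simplices (14): abc, abg, acf, ade, adg, aef, bce, bde, bdf, bfg, cdf, cdg, ceg, efg

giving chain groups C_0 ≅ Z^7, C_1 ≅ Z^21, C_2 ≅ Z^14.

∂_1: C_1 → C_0 is given by ∂[p,q] = [q] − [p]. For instance
  ∂bc = c − b.
The resulting 7×21 matrix has rank 6, and its Smith normal form has invariant factors (1,1,1,1,1,1).

The boundary map ∂_2: C_2 → C_1 acts by ∂[p,q,r] = [q,r] − [p,r] + [p,q]. For instance
  ∂bce = ce − be + bc,
  ∂cdg = dg − cg + cd.
The resulting 21×14 matrix has rank 13, and its Smith normal form has invariant factors (1,1,1,1,1,1,1,1,1,1,1,1,1).

Reading off H_k = ker ∂_k / im ∂_{k+1}:

  H_0: rank C_0 − rank ∂_1 = 7 − 6 = 1, and the invariant factors of ∂_1 are all 1, so H_0 = Z.
  H_1: rank ker ∂_1 − rank ∂_2 = (21 − 6) − 13 = 2, and the invariant factors of ∂_2 are all 1, so H_1 = Z^2.
  H_2: rank ker ∂_2 − rank ∂_3 = (14 − 13) − 0 = 1, and there is no ∂_3, so H_2 = Z.

As a check, the Euler characteristic is 7 − 21 + 14 = 0, which agrees with 1 − 2 + 1 = 0.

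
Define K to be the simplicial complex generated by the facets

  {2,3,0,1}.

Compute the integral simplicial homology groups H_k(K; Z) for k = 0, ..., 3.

Order the vertices as 0 < 1 < 2 < 3. Listing each simplex with vertices in this order, K has dimension 3 with simplices:

  0-simplices (4): [0], [1], [2], [3]
  1-simplices (6): [0,1], [0,2], [0,3], [1,2], [1,3], [2,3]
  2-simplices (4): [0,1,2], [0,1,3], [0,2,3], [1,2,3]
  3-simplices (1): [0,1,2,3]

giving chain groups C_0 ≅ Z^4, C_1 ≅ Z^6, C_2 ≅ Z^4, C_3 ≅ Z^1.

Boundary ∂_1: C_1 → C_0 maps an edge to its endpoints' difference, ∂[p,q] = q − p. For instance
  ∂[1,2] = [2] − [1].
The 4×6 boundary matrix has rank 3 and Smith normal form diag(1,1,1).

The boundary map ∂_2: C_2 → C_1 maps a triangle to the signed sum of its edges. For instance
  ∂[0,1,3] = [1,3] − [0,3] + [0,1],
  ∂[1,2,3] = [2,3] − [1,3] + [1,2].
As a 6×4 matrix over Z this has rank 3, with invariant factors (1,1,1).

The boundary map ∂_3: C_3 → C_2 sends each 3-simplex σ to the alternating sum Σ_i (−1)^i (σ with its i-th vertex removed). For instance
  ∂[0,1,2,3] = [1,2,3] − [0,2,3] + [0,1,3] − [0,1,2].
The resulting 4×1 matrix has rank 1, and its Smith normal form has invariant factors (1).

From H_k ≅ ker(∂_k) / im(∂_{k+1}) we obtain:

  H_0: rank C_0 − rank ∂_1 = 4 − 3 = 1, and the invariant factors of ∂_1 are all 1, so H_0 ≅ Z.
  H_1: rank ker ∂_1 − rank ∂_2 = (6 − 3) − 3 = 0, and the invariant factors of ∂_2 are all 1, so H_1 ≅ 0.
  H_2: rank ker ∂_2 − rank ∂_3 = (4 − 3) − 1 = 0, and the invariant factors of ∂_3 are all 1, so H_2 ≅ 0.
  H_3: rank ker ∂_3 − rank ∂_4 = (1 − 1) − 0 = 0, and there is no ∂_4, so H_3 ≅ 0.

H_0 = Z,  H_1 = 0,  H_2 = 0,  H_3 = 0.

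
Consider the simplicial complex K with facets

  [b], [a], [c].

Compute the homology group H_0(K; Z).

We work with the vertex ordering a < b < c. The simplices of K, each written with vertices in increasing order, are:

  0-simplices (3): a, b, c

Hence C_0 ≅ Z^3.

Computing H_k = (kernel of ∂_k) / (image of ∂_{k+1}):

  H_0: rank C_0 − rank ∂_1 = 3 − 0 = 3, and there is no ∂_1, so H_0 = Z^3.

(K is a triangulation of a set of 3 points.)

H_0 = Z^3.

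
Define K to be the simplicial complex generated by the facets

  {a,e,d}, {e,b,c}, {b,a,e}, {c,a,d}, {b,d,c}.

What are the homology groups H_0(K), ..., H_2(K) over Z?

Take the total order a < b < c < d < e on the vertex set. Then K (dimension 2) consists of the simplices:

  0-simplices (5): a, b, c, d, e
  1-simplices (10): ab, ac, ad, ae, bc, bd, be, cd, ce, de
  2-simplices (5): abe, acd, ade, bcd, bce

so the chain groups are C_0 ≅ Z^5, C_1 ≅ Z^10, C_2 ≅ Z^5.

The boundary map ∂_1: C_1 → C_0 sends each edge [p,q] (with p < q) to q − p.
This gives a 5×10 integer matrix of rank 4; reducing to Smith normal form yields diagonal entries (1,1,1,1).

∂_2: C_2 → C_1 acts by ∂[p,q,r] = [q,r] − [p,r] + [p,q]. For instance
  ∂acd = cd − ad + ac,
  ∂bce = ce − be + bc.
The resulting 10×5 matrix has rank 5, and its Smith normal form has invariant factors (1,1,1,1,1).

Reading off H_k = ker ∂_k / im ∂_{k+1}:

  H_0: rank C_0 − rank ∂_1 = 5 − 4 = 1, and the invariant factors of ∂_1 are all 1, so H_0 ≅ Z.
  H_1: rank ker ∂_1 − rank ∂_2 = (10 − 4) − 5 = 1, and the invariant factors of ∂_2 are all 1, so H_1 ≅ Z.
  H_2: rank ker ∂_2 − rank ∂_3 = (5 − 5) − 0 = 0, and there is no ∂_3, so H_2 ≅ 0.

As a check, the Euler characteristic is 5 − 10 + 5 = 0, which agrees with 1 − 1 + 0 = 0.
(K is a triangulation of the Möbius band.)

H_0 ≅ Z,  H_1 ≅ Z,  H_2 = 0.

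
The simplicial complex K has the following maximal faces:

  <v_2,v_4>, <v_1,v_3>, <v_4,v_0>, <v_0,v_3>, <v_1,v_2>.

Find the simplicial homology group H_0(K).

K has 5 vertices, 5 edges.
rank ∂_0 = 0, rank ∂_1 = 4 ⇒ b_0 = 5 − 0 − 4 = 1; all invariant factors of ∂_1 are 1 so no torsion. So H_0 = Z.

H_0 = Z.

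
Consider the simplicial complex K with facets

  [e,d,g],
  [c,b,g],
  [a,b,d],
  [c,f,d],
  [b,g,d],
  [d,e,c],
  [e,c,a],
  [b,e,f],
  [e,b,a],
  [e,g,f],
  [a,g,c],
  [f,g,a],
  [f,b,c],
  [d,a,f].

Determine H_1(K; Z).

We work with the vertex ordering a < b < c < d < e < f < g. The simplices of K, each written with vertices in increasing order, are:

  0-simplices (7): a, b, c, d, e, f, g
  1-simplices (21): ab, ac, ad, ae, af, ag, bc, bd, be, bf, bg, cd, ce, cf, cg, de, df, dg, ef, eg, fg
  2-simplices (14): abd, abe, ace, acg, adf, afg, bcf, bcg, bdg, bef, cde, cdf, deg, efg

so the chain groups are C_0 ≅ Z^7, C_1 ≅ Z^21, C_2 ≅ Z^14.

∂_1: C_1 → C_0 sends each edge [p,q] (with p < q) to q − p.
The 7×21 boundary matrix has rank 6 and Smith normal form diag(1,1,1,1,1,1).

The boundary map ∂_2: C_2 → C_1 maps a triangle to the signed sum of its edges. For instance
  ∂efg = fg − eg + ef,
  ∂adf = df − af + ad.
The 21×14 boundary matrix has rank 13 and Smith normal form diag(1,1,1,1,1,1,1,1,1,1,1,1,1).

From H_k ≅ ker(∂_k) / im(∂_{k+1}) we obtain:

  H_1: rank ker ∂_1 − rank ∂_2 = (21 − 6) − 13 = 2, and the invariant factors of ∂_2 are all 1, so H_1 ≅ Z^2.

(K is a triangulation of the torus T^2.)

H_1 = Z^2.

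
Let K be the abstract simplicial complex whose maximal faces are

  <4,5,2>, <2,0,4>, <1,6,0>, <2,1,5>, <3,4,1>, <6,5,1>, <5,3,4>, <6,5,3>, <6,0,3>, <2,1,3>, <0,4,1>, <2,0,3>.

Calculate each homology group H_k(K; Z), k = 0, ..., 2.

H_0 = Z,  H_1 = Z/2Z,  H_2 = 0.

We work with the vertex ordering 0 < 1 < 2 < 3 < 4 < 5 < 6. The simplices of K, each written with vertices in increasing order, are:

  0-simplices (7): [0], [1], [2], [3], [4], [5], [6]
  1-simplices (18): [0,1], [0,2], [0,3], [0,4], [0,6], [1,2], [1,3], [1,4], [1,5], [1,6], [2,3], [2,4], [2,5], [3,4], [3,5], [3,6], [4,5], [5,6]
  2-simplices (12): [0,1,4], [0,1,6], [0,2,3], [0,2,4], [0,3,6], [1,2,3], [1,2,5], [1,3,4], [1,5,6], [2,4,5], [3,4,5], [3,5,6]

Hence C_0 ≅ Z^7, C_1 ≅ Z^18, C_2 ≅ Z^12.

Boundary ∂_1: C_1 → C_0 maps an edge to its endpoints' difference, ∂[p,q] = q − p.
As a 7×18 matrix over Z this has rank 6, with invariant factors (1,1,1,1,1,1).

∂_2: C_2 → C_1 sends each 2-simplex [p,q,r] to [q,r] − [p,r] + [p,q]. For instance
  ∂[0,3,6] = [3,6] − [0,6] + [0,3],
  ∂[0,2,3] = [2,3] − [0,3] + [0,2].
This gives a 18×12 integer matrix of rank 12; reducing to Smith normal form yields diagonal entries (1,1,1,1,1,1,1,1,1,1,1,2).

Now H_k = ker ∂_k / im ∂_{k+1}, so:

  H_0: rank C_0 − rank ∂_1 = 7 − 6 = 1, and the invariant factors of ∂_1 are all 1, so H_0 ≅ Z.
  H_1: rank ker ∂_1 − rank ∂_2 = (18 − 6) − 12 = 0, and ∂_2 has invariant factor 2 > 1, so H_1 ≅ Z/2Z.
  H_2: rank ker ∂_2 − rank ∂_3 = (12 − 12) − 0 = 0, and there is no ∂_3, so H_2 ≅ 0.

As a check, the Euler characteristic is 7 − 18 + 12 = 1, which agrees with 1 − 0 + 0 = 1.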